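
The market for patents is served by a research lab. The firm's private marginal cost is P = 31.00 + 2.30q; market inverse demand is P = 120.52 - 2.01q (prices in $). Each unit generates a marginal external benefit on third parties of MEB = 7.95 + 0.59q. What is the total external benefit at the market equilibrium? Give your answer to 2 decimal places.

Market equilibrium (private): 31.00 + 2.30q = 120.52 - 2.01q → q_m = 20.7703.
Total external benefit = ∫₀^{q_m} (7.95 + 0.59q) dq = 7.95×20.7703 + ½×0.59×20.7703² = 292.3885.

$292.39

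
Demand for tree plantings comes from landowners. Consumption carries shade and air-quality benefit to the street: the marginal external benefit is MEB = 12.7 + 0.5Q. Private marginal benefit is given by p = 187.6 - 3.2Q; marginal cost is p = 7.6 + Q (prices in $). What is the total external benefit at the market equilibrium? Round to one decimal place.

$1003.5

Market equilibrium (private): 7.6 + Q = 187.6 - 3.2Q → Q_m = 42.8571.
Total external benefit = ∫₀^{Q_m} (12.7 + 0.5Q) dQ = 12.7×42.8571 + ½×0.5×42.8571² = 1003.4679.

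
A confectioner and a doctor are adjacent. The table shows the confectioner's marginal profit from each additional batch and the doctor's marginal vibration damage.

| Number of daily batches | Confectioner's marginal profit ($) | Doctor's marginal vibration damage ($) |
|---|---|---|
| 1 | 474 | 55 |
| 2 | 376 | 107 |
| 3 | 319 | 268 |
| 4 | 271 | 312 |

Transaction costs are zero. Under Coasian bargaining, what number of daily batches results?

Bargaining reaches the level where marginal profit last exceeds marginal vibration damage.
That holds through level 3 (319 ≥ 268) but not at 4 (271 < 312).

3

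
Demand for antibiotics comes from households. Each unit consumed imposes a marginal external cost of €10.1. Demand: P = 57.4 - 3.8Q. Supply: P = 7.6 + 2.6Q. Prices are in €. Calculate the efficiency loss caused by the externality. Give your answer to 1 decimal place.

Market equilibrium (private): 7.6 + 2.6Q = 57.4 - 3.8Q → Q_m = 7.7813.
Social marginal benefit = demand − MEC = 47.3 - 3.8Q.
Set SMB = MC: 47.3 - 3.8Q = 7.6 + 2.6Q → Q* = 6.2031.
The loss is the area between SMB and MC from Q* to Q_m; with linear curves that's a triangle of height MEC(Q_m).
DWL = ½ × 1.5782 × 10.1000 = 7.9699.

DWL = €8.0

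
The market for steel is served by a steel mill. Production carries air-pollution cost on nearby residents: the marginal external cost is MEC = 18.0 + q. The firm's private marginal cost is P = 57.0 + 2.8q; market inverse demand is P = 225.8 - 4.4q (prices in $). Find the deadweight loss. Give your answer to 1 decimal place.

DWL = $104.7

Market equilibrium (private): 57.0 + 2.8q = 225.8 - 4.4q → q_m = 23.4444.
Social marginal cost = private MC + MEC = 75.0 + 3.8q.
Set SMC = demand: 75.0 + 3.8q = 225.8 - 4.4q → q* = 18.3902.
The loss is the area between SMC and demand from q* to q_m; with linear curves that's a triangle of height MEC(q_m).
DWL = ½ × 5.0542 × 41.4444 = 104.7341.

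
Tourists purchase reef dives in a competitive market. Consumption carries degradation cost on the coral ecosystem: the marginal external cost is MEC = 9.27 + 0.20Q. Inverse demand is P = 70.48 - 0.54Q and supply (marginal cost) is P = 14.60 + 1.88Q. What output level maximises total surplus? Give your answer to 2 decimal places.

Q* = 17.79

Social marginal benefit = demand − MEC = 61.21 - 0.74Q.
Set SMB = MC: 61.21 - 0.74Q = 14.60 + 1.88Q → Q* = 17.7901.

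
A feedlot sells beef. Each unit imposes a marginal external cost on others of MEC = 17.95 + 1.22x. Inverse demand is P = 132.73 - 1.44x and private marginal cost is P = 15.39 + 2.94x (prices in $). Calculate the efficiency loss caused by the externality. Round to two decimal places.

Market equilibrium (private): 15.39 + 2.94x = 132.73 - 1.44x → x_m = 26.7900.
Social marginal cost = private MC + MEC = 33.34 + 4.16x.
Set SMC = demand: 33.34 + 4.16x = 132.73 - 1.44x → x* = 17.7482.
Between x* and x_m the wedge SMC − demand runs linearly from 0 to MEC(x_m), so the loss is a triangle.
DWL = ½ × 9.0418 × 50.6337 = 228.9099.

DWL = $228.91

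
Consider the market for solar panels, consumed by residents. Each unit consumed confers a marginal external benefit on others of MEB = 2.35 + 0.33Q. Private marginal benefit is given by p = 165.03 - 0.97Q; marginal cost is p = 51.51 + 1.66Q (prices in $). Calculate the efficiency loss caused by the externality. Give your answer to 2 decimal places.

DWL = $59.86

Market equilibrium (private): 51.51 + 1.66Q = 165.03 - 0.97Q → Q_m = 43.1635.
Social marginal benefit = demand + MEB = 167.38 - 0.64Q.
Set SMB = MC: 167.38 - 0.64Q = 51.51 + 1.66Q → Q* = 50.3783.
The loss is the area between SMB and MC from Q* to Q_m; with linear curves that's a triangle of height MEB(Q_m).
DWL = ½ × 7.2148 × 16.5940 = 59.8612.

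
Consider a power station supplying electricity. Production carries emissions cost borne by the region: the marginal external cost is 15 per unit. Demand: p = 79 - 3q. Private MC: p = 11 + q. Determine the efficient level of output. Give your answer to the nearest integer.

q* = 13

Social marginal cost = private MC + MEC = 26 + q.
Set SMC = demand: 26 + q = 79 - 3q → q* = 13.2500.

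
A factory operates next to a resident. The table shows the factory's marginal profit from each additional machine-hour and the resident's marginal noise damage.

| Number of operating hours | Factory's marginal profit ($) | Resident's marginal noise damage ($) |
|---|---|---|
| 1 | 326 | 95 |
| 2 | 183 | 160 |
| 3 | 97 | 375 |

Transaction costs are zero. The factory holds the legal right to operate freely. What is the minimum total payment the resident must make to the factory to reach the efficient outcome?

Left alone the factory would choose level 3 (marginal profit stays positive).
Efficient level: k* = 2 (marginal profit ≥ marginal noise damage through 2).
The resident must at least cover the factory's forgone profit from cutting 3→2: 97 = 97.

$97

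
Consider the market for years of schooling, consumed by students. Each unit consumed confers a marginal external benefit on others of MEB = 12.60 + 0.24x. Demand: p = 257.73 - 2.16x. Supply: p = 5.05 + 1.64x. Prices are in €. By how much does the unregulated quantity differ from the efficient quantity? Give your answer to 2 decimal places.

Market equilibrium (private): 5.05 + 1.64x = 257.73 - 2.16x → x_m = 66.4947.
Social marginal benefit = demand + MEB = 270.33 - 1.92x.
Set SMB = MC: 270.33 - 1.92x = 5.05 + 1.64x → x* = 74.5169.
Gap = |66.4947 − 74.5169| = 8.0222.

8.02 units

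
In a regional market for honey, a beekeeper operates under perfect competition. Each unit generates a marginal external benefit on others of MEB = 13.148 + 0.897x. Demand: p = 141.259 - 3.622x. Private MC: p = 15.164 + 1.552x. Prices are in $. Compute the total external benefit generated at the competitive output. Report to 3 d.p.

$586.811

Market equilibrium (private): 15.164 + 1.552x = 141.259 - 3.622x → x_m = 24.3709.
Total external benefit = ∫₀^{x_m} (13.148 + 0.897x) dx = 13.148×24.3709 + ½×0.897×24.3709² = 586.8110.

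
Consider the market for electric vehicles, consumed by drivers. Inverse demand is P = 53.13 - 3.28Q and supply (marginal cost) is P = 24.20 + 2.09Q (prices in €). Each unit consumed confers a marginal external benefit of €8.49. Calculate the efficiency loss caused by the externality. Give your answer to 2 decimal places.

Market equilibrium (private): 24.20 + 2.09Q = 53.13 - 3.28Q → Q_m = 5.3873.
Social marginal benefit = demand + MEB = 61.62 - 3.28Q.
Set SMB = MC: 61.62 - 3.28Q = 24.20 + 2.09Q → Q* = 6.9683.
Height of the DWL triangle at Q_m is SMB(Q_m) − MC(Q_m) = MEB(Q_m) = 8.4900.
DWL = ½ × 1.5810 × 8.4900 = 6.7113.

DWL = €6.71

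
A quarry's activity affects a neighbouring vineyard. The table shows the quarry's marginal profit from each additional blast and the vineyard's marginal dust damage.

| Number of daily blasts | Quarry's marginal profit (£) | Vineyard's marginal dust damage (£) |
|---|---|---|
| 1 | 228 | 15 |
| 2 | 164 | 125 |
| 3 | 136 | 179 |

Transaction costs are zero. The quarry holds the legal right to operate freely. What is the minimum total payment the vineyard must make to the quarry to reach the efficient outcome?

Left alone the quarry would choose level 3 (marginal profit stays positive).
Efficient level: k* = 2 (marginal profit ≥ marginal dust damage through 2).
The vineyard must at least cover the quarry's forgone profit from cutting 3→2: 136 = 136.

£136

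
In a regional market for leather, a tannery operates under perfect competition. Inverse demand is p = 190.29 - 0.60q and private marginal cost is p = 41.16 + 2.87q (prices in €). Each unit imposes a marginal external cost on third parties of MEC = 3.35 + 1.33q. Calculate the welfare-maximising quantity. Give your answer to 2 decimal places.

Social marginal cost = private MC + MEC = 44.51 + 4.20q.
Set SMC = demand: 44.51 + 4.20q = 190.29 - 0.60q → q* = 30.3708.

q* = 30.37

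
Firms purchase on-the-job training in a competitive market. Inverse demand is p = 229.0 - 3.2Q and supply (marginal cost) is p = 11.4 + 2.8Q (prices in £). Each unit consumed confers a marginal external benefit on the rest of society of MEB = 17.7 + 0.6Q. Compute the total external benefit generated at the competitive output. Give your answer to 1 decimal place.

£1036.5

Market equilibrium (private): 11.4 + 2.8Q = 229.0 - 3.2Q → Q_m = 36.2667.
Total external benefit = ∫₀^{Q_m} (17.7 + 0.6Q) dQ = 17.7×36.2667 + ½×0.6×36.2667² = 1036.5026.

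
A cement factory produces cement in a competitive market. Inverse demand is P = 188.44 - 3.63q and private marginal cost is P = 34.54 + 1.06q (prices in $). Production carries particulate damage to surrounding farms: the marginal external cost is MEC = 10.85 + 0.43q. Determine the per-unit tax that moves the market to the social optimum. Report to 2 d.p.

Social marginal cost = private MC + MEC = 45.39 + 1.49q.
Set SMC = demand: 45.39 + 1.49q = 188.44 - 3.63q → q* = 27.9395.
The Pigouvian tax equals MEC at q*: 10.85 + 0.43×27.9395 = 22.8640.

tax = $22.86 per unit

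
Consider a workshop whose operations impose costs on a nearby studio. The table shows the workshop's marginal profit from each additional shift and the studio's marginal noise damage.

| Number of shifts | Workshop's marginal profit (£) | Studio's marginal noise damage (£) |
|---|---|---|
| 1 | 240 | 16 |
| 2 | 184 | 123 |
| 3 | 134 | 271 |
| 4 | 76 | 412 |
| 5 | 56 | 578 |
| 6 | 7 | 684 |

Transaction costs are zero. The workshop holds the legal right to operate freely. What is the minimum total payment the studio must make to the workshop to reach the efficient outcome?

£273

Left alone the workshop would choose level 6 (marginal profit stays positive).
Efficient level: k* = 2 (marginal profit ≥ marginal noise damage through 2).
The studio must at least cover the workshop's forgone profit from cutting 6→2: 134 + 76 + 56 + 7 = 273.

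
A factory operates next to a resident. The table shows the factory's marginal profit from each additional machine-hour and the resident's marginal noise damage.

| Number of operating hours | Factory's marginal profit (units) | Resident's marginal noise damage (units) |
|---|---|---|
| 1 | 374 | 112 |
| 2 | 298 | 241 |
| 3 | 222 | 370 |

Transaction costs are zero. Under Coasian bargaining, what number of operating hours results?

2

Bargaining reaches the level where marginal profit last exceeds marginal noise damage.
That holds through level 2 (298 ≥ 241) but not at 3 (222 < 370).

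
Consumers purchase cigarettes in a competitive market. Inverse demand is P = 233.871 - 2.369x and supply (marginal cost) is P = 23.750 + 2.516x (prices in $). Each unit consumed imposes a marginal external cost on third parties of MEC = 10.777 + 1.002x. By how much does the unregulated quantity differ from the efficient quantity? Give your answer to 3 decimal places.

9.152 units

Market equilibrium (private): 23.750 + 2.516x = 233.871 - 2.369x → x_m = 43.0135.
Social marginal benefit = demand − MEC = 223.094 - 3.371x.
Set SMB = MC: 223.094 - 3.371x = 23.750 + 2.516x → x* = 33.8617.
Gap = |43.0135 − 33.8617| = 9.1518.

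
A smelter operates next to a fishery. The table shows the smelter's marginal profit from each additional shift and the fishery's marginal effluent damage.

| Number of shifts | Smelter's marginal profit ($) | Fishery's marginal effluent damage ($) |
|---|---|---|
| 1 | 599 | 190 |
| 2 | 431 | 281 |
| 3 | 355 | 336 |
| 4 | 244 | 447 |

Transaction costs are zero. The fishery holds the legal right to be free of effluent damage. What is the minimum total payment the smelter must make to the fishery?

Efficient level: marginal profit ≥ marginal effluent damage through level 3, so k* = 3.
With the fishery holding the right, the smelter must at least compensate total damage at k*: 190 + 281 + 336 = 807.

$807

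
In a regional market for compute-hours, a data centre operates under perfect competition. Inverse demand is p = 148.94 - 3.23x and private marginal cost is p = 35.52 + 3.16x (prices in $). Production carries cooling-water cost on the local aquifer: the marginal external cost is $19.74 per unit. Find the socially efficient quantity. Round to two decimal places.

Social marginal cost = private MC + MEC = 55.26 + 3.16x.
Set SMC = demand: 55.26 + 3.16x = 148.94 - 3.23x → x* = 14.6604.

x* = 14.66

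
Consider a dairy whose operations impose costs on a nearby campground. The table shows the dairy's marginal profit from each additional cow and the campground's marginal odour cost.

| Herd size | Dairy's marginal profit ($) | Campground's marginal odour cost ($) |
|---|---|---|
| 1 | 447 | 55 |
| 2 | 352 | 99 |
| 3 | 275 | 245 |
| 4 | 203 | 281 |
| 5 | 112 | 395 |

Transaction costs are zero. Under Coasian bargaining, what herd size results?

3

Bargaining reaches the level where marginal profit last exceeds marginal odour cost.
That holds through level 3 (275 ≥ 245) but not at 4 (203 < 281).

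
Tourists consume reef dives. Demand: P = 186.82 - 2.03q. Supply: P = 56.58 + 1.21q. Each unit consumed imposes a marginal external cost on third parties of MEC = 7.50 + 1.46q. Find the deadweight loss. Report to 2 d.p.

Market equilibrium (private): 56.58 + 1.21q = 186.82 - 2.03q → q_m = 40.1975.
Social marginal benefit = demand − MEC = 179.32 - 3.49q.
Set SMB = MC: 179.32 - 3.49q = 56.58 + 1.21q → q* = 26.1149.
Height of the DWL triangle at q_m is MC(q_m) − SMB(q_m) = MEC(q_m) = 66.1884.
DWL = ½ × 14.0826 × 66.1884 = 466.0524.

DWL = 466.05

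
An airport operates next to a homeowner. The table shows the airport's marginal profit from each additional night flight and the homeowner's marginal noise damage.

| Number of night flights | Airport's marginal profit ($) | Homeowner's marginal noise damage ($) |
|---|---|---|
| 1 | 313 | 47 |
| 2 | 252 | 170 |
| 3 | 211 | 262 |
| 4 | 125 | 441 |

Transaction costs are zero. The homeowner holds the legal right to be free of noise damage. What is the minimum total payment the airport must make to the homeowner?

$217

Efficient level: marginal profit ≥ marginal noise damage through level 2, so k* = 2.
With the homeowner holding the right, the airport must at least compensate total damage at k*: 47 + 170 = 217.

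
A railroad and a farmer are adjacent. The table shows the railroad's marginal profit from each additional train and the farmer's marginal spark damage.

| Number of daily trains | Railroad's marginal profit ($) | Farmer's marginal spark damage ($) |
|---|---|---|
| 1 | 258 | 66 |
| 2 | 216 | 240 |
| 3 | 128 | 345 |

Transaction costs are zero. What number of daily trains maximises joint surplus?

Bargaining reaches the level where marginal profit last exceeds marginal spark damage.
That holds through level 1 (258 ≥ 66) but not at 2 (216 < 240).

1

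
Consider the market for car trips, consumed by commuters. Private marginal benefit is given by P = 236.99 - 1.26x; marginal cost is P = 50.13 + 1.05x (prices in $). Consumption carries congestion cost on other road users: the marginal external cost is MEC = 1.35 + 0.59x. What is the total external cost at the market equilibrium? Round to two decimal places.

Market equilibrium (private): 50.13 + 1.05x = 236.99 - 1.26x → x_m = 80.8918.
Total external cost = ∫₀^{x_m} (1.35 + 0.59x) dx = 1.35×80.8918 + ½×0.59×80.8918² = 2039.5315.

$2039.53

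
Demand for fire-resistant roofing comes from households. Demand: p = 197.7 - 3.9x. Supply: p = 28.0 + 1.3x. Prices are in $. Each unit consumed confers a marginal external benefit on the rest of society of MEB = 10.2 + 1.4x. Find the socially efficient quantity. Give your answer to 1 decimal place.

x* = 47.3

Social marginal benefit = demand + MEB = 207.9 - 2.5x.
Set SMB = MC: 207.9 - 2.5x = 28.0 + 1.3x → x* = 47.3421.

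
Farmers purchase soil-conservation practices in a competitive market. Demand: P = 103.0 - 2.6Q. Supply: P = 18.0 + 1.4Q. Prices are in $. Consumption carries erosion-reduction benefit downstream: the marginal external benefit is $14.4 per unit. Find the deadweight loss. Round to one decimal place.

Market equilibrium (private): 18.0 + 1.4Q = 103.0 - 2.6Q → Q_m = 21.2500.
Social marginal benefit = demand + MEB = 117.4 - 2.6Q.
Set SMB = MC: 117.4 - 2.6Q = 18.0 + 1.4Q → Q* = 24.8500.
The loss is the area between SMB and MC from Q* to Q_m; with linear curves that's a triangle of height MEB(Q_m).
DWL = ½ × 3.6000 × 14.4000 = 25.9200.

DWL = $25.9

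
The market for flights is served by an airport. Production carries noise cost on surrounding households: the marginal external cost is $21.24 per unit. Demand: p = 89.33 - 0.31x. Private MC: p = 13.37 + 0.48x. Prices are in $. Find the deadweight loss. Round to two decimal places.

Market equilibrium (private): 13.37 + 0.48x = 89.33 - 0.31x → x_m = 96.1519.
Social marginal cost = private MC + MEC = 34.61 + 0.48x.
Set SMC = demand: 34.61 + 0.48x = 89.33 - 0.31x → x* = 69.2658.
The welfare-loss triangle has base |x_m − x*| and height MEC(x_m) (the vertical gap between SMC and demand is zero at x* and MEC at x_m).
DWL = ½ × 26.8861 × 21.2400 = 285.5304.

DWL = $285.53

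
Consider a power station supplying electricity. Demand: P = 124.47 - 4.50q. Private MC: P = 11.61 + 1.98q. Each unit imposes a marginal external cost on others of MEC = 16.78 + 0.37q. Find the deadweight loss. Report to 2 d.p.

Market equilibrium (private): 11.61 + 1.98q = 124.47 - 4.50q → q_m = 17.4167.
Social marginal cost = private MC + MEC = 28.39 + 2.35q.
Set SMC = demand: 28.39 + 2.35q = 124.47 - 4.50q → q* = 14.0263.
The loss is the area between SMC and demand from q* to q_m; with linear curves that's a triangle of height MEC(q_m).
DWL = ½ × 3.3904 × 23.2242 = 39.3697.

DWL = 39.37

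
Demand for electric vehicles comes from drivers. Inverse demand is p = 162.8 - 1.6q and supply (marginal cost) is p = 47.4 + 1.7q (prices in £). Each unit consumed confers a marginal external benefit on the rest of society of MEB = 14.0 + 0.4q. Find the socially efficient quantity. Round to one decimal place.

q* = 44.6

Social marginal benefit = demand + MEB = 176.8 - 1.2q.
Set SMB = MC: 176.8 - 1.2q = 47.4 + 1.7q → q* = 44.6207.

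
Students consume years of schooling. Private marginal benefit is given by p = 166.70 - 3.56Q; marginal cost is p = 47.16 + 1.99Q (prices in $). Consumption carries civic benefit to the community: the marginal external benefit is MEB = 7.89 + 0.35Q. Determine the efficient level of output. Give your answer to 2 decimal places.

Q* = 24.51

Social marginal benefit = demand + MEB = 174.59 - 3.21Q.
Set SMB = MC: 174.59 - 3.21Q = 47.16 + 1.99Q → Q* = 24.5058.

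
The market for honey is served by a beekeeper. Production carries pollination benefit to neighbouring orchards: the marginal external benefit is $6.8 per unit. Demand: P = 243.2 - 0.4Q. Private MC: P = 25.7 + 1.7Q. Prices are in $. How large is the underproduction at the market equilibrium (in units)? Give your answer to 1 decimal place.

Market equilibrium (private): 25.7 + 1.7Q = 243.2 - 0.4Q → Q_m = 103.5714.
Social marginal cost = private MC − MEB = 18.9 + 1.7Q.
Set SMC = demand: 18.9 + 1.7Q = 243.2 - 0.4Q → Q* = 106.8095.
Gap = |103.5714 − 106.8095| = 3.2381.

3.2 units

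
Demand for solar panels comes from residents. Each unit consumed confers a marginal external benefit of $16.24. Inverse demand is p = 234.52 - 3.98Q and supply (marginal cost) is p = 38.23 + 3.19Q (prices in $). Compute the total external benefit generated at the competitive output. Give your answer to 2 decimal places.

Market equilibrium (private): 38.23 + 3.19Q = 234.52 - 3.98Q → Q_m = 27.3766.
Total external benefit = MEB × Q_m = 16.24 × 27.3766 = 444.5960.

$444.60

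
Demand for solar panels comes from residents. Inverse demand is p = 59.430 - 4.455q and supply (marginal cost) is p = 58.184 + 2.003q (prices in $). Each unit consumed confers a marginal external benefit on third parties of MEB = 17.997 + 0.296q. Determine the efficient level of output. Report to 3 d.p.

q* = 3.123

Social marginal benefit = demand + MEB = 77.427 - 4.159q.
Set SMB = MC: 77.427 - 4.159q = 58.184 + 2.003q → q* = 3.1228.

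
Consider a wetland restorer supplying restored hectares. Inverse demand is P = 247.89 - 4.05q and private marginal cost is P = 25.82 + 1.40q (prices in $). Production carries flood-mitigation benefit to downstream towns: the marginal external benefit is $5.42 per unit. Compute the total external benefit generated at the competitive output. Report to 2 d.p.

Market equilibrium (private): 25.82 + 1.40q = 247.89 - 4.05q → q_m = 40.7468.
Total external benefit = MEB × q_m = 5.42 × 40.7468 = 220.8477.

$220.85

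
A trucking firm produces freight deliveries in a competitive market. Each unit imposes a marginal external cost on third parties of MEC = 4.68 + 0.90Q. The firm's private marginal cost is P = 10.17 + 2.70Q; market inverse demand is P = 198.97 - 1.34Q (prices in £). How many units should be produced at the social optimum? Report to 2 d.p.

Social marginal cost = private MC + MEC = 14.85 + 3.60Q.
Set SMC = demand: 14.85 + 3.60Q = 198.97 - 1.34Q → Q* = 37.2713.

Q* = 37.27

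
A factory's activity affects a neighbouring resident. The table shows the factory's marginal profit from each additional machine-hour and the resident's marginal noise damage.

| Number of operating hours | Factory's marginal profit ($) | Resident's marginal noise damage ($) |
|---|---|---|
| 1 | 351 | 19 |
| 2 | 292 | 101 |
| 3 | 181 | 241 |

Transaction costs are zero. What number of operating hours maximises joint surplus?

Bargaining reaches the level where marginal profit last exceeds marginal noise damage.
That holds through level 2 (292 ≥ 101) but not at 3 (181 < 241).

2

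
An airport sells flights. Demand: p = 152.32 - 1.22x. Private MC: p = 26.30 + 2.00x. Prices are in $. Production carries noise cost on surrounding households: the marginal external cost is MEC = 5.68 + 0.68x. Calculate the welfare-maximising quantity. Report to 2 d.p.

x* = 30.86

Social marginal cost = private MC + MEC = 31.98 + 2.68x.
Set SMC = demand: 31.98 + 2.68x = 152.32 - 1.22x → x* = 30.8564.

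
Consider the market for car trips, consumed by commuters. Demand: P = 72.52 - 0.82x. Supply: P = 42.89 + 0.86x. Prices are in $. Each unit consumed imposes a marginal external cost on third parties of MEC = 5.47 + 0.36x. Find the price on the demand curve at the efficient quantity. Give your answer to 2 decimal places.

Social marginal benefit = demand − MEC = 67.05 - 1.18x.
Set SMB = MC: 67.05 - 1.18x = 42.89 + 0.86x → x* = 11.8431.
Consumer price on the demand curve at x*: 72.52 − 0.82×11.8431 = 62.8087.

P = $62.81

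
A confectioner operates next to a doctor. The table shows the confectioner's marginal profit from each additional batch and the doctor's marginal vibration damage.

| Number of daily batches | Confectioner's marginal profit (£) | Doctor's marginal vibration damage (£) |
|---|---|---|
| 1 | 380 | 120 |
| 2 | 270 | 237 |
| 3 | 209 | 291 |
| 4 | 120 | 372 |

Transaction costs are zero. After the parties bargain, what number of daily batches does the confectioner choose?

Bargaining reaches the level where marginal profit last exceeds marginal vibration damage.
That holds through level 2 (270 ≥ 237) but not at 3 (209 < 291).

2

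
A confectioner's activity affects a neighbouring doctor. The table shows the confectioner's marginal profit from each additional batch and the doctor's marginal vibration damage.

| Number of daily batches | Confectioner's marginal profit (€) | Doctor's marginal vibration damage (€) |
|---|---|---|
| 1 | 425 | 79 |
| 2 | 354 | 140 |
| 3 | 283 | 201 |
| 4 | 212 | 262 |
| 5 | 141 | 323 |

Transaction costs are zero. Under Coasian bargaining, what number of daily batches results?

3

Bargaining reaches the level where marginal profit last exceeds marginal vibration damage.
That holds through level 3 (283 ≥ 201) but not at 4 (212 < 262).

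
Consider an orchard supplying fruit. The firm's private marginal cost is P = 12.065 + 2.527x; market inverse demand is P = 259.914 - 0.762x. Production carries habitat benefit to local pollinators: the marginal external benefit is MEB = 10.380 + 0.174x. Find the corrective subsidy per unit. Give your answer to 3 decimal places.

subsidy = 24.804 per unit

Social marginal cost = private MC − MEB = 1.685 + 2.353x.
Set SMC = demand: 1.685 + 2.353x = 259.914 - 0.762x → x* = 82.8986.
The Pigouvian subsidy equals MEB at x*: 10.380 + 0.174×82.8986 = 24.8044.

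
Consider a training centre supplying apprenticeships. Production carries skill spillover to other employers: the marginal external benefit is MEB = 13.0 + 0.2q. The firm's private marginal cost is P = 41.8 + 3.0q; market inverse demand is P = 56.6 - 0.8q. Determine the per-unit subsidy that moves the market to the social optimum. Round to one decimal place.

Social marginal cost = private MC − MEB = 28.8 + 2.8q.
Set SMC = demand: 28.8 + 2.8q = 56.6 - 0.8q → q* = 7.7222.
The Pigouvian subsidy equals MEB at q*: 13.0 + 0.2×7.7222 = 14.5444.

subsidy = 14.5 per unit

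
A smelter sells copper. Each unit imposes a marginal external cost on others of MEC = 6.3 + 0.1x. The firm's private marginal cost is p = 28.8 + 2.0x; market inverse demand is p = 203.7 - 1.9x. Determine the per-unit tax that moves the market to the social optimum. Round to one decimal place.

tax = 10.5 per unit

Social marginal cost = private MC + MEC = 35.1 + 2.1x.
Set SMC = demand: 35.1 + 2.1x = 203.7 - 1.9x → x* = 42.1500.
The Pigouvian tax equals MEC at x*: 6.3 + 0.1×42.1500 = 10.5150.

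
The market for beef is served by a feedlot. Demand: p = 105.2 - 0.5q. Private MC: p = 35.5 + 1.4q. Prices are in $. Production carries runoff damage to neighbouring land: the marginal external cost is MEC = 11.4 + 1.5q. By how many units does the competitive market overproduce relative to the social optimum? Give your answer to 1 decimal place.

19.5 units

Market equilibrium (private): 35.5 + 1.4q = 105.2 - 0.5q → q_m = 36.6842.
Social marginal cost = private MC + MEC = 46.9 + 2.9q.
Set SMC = demand: 46.9 + 2.9q = 105.2 - 0.5q → q* = 17.1471.
Gap = |36.6842 − 17.1471| = 19.5371.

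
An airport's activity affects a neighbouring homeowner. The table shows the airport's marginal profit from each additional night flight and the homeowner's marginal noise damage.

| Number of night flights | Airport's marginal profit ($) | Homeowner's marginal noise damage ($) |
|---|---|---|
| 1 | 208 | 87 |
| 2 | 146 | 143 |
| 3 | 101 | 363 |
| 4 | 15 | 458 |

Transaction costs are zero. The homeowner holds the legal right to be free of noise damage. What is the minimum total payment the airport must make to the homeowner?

Efficient level: marginal profit ≥ marginal noise damage through level 2, so k* = 2.
With the homeowner holding the right, the airport must at least compensate total damage at k*: 87 + 143 = 230.

$230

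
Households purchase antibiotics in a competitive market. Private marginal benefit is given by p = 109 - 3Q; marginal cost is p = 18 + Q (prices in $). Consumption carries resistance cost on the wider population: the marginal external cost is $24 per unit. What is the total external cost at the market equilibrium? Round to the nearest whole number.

Market equilibrium (private): 18 + Q = 109 - 3Q → Q_m = 22.7500.
Total external cost = MEC × Q_m = 24 × 22.7500 = 546.0000.

$546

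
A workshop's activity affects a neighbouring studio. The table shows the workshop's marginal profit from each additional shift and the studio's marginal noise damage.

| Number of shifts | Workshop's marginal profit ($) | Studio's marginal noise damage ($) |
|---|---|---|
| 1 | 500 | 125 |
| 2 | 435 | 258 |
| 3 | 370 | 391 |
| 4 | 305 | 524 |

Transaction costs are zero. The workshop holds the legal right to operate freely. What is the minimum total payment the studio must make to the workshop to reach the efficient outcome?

Left alone the workshop would choose level 4 (marginal profit stays positive).
Efficient level: k* = 2 (marginal profit ≥ marginal noise damage through 2).
The studio must at least cover the workshop's forgone profit from cutting 4→2: 370 + 305 = 675.

$675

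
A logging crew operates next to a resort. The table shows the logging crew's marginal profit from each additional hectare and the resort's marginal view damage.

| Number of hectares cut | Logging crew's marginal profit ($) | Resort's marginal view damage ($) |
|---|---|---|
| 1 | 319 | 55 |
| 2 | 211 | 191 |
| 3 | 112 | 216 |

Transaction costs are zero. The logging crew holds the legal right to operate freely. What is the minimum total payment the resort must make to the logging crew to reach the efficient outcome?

$112

Left alone the logging crew would choose level 3 (marginal profit stays positive).
Efficient level: k* = 2 (marginal profit ≥ marginal view damage through 2).
The resort must at least cover the logging crew's forgone profit from cutting 3→2: 112 = 112.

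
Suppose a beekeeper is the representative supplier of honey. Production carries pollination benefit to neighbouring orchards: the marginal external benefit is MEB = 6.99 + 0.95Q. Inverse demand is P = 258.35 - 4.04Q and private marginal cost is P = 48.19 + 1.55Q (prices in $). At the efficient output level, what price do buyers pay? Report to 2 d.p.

Social marginal cost = private MC − MEB = 41.20 + 0.60Q.
Set SMC = demand: 41.20 + 0.60Q = 258.35 - 4.04Q → Q* = 46.7996.
Consumer price on the demand curve at Q*: 258.35 − 4.04×46.7996 = 69.2796.

P = $69.28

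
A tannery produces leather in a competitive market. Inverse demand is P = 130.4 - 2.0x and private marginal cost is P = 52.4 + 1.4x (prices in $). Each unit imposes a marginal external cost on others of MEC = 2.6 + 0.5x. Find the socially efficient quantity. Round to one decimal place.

Social marginal cost = private MC + MEC = 55.0 + 1.9x.
Set SMC = demand: 55.0 + 1.9x = 130.4 - 2.0x → x* = 19.3333.

x* = 19.3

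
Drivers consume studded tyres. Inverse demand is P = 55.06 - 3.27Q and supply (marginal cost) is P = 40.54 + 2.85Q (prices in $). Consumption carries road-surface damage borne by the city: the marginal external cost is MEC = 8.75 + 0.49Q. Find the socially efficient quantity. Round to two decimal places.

Q* = 0.87

Social marginal benefit = demand − MEC = 46.31 - 3.76Q.
Set SMB = MC: 46.31 - 3.76Q = 40.54 + 2.85Q → Q* = 0.8729.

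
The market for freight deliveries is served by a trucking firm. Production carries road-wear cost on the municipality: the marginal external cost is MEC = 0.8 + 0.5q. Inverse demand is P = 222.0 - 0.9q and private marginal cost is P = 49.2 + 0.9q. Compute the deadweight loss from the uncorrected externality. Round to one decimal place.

Market equilibrium (private): 49.2 + 0.9q = 222.0 - 0.9q → q_m = 96.0000.
Social marginal cost = private MC + MEC = 50.0 + 1.4q.
Set SMC = demand: 50.0 + 1.4q = 222.0 - 0.9q → q* = 74.7826.
The loss is the area between SMC and demand from q* to q_m; with linear curves that's a triangle of height MEC(q_m).
DWL = ½ × 21.2174 × 48.8000 = 517.7046.

DWL = 517.7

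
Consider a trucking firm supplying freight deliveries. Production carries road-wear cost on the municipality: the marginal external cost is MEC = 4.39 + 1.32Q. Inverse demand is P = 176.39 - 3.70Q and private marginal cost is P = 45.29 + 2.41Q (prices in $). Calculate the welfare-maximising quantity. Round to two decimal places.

Q* = 17.05

Social marginal cost = private MC + MEC = 49.68 + 3.73Q.
Set SMC = demand: 49.68 + 3.73Q = 176.39 - 3.70Q → Q* = 17.0538.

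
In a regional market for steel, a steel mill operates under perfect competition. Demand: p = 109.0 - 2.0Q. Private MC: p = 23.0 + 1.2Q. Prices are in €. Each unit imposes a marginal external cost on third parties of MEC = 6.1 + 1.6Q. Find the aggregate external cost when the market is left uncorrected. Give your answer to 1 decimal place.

Market equilibrium (private): 23.0 + 1.2Q = 109.0 - 2.0Q → Q_m = 26.8750.
Total external cost = ∫₀^{Q_m} (6.1 + 1.6Q) dQ = 6.1×26.8750 + ½×1.6×26.8750² = 741.7500.

€741.8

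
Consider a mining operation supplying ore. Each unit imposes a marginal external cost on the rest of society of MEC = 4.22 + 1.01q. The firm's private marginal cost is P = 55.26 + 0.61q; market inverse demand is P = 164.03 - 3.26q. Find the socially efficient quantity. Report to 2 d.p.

q* = 21.42

Social marginal cost = private MC + MEC = 59.48 + 1.62q.
Set SMC = demand: 59.48 + 1.62q = 164.03 - 3.26q → q* = 21.4242.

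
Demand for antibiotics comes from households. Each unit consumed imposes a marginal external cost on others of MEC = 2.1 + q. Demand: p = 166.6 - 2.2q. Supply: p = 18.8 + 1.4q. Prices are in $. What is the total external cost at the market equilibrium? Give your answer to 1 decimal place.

$929.0

Market equilibrium (private): 18.8 + 1.4q = 166.6 - 2.2q → q_m = 41.0556.
Total external cost = ∫₀^{q_m} (2.1 + 1.0q) dq = 2.1×41.0556 + ½×1.0×41.0556² = 928.9979.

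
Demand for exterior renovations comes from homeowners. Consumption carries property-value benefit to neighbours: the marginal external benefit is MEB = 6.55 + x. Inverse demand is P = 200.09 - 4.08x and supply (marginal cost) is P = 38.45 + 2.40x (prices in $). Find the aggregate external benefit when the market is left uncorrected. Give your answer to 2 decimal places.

$474.50

Market equilibrium (private): 38.45 + 2.40x = 200.09 - 4.08x → x_m = 24.9444.
Total external benefit = ∫₀^{x_m} (6.55 + 1.00x) dx = 6.55×24.9444 + ½×1.00×24.9444² = 474.4974.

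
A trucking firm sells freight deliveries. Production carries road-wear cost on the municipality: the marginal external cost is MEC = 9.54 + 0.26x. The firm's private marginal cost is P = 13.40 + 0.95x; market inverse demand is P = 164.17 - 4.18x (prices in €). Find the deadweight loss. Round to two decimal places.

Market equilibrium (private): 13.40 + 0.95x = 164.17 - 4.18x → x_m = 29.3899.
Social marginal cost = private MC + MEC = 22.94 + 1.21x.
Set SMC = demand: 22.94 + 1.21x = 164.17 - 4.18x → x* = 26.2022.
The welfare-loss triangle has base |x_m − x*| and height MEC(x_m) (the vertical gap between SMC and demand is zero at x* and MEC at x_m).
DWL = ½ × 3.1877 × 17.1814 = 27.3846.

DWL = €27.38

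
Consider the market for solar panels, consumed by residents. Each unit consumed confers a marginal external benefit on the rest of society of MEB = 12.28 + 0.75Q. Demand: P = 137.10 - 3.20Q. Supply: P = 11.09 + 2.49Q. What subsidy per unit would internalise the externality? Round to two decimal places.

subsidy = 33.28 per unit

Social marginal benefit = demand + MEB = 149.38 - 2.45Q.
Set SMB = MC: 149.38 - 2.45Q = 11.09 + 2.49Q → Q* = 27.9939.
The Pigouvian subsidy equals MEB at Q*: 12.28 + 0.75×27.9939 = 33.2754.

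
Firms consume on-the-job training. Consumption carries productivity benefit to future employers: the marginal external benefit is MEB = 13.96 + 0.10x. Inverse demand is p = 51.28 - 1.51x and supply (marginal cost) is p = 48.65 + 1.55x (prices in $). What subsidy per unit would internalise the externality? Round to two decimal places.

subsidy = $14.52 per unit

Social marginal benefit = demand + MEB = 65.24 - 1.41x.
Set SMB = MC: 65.24 - 1.41x = 48.65 + 1.55x → x* = 5.6047.
The Pigouvian subsidy equals MEB at x*: 13.96 + 0.10×5.6047 = 14.5205.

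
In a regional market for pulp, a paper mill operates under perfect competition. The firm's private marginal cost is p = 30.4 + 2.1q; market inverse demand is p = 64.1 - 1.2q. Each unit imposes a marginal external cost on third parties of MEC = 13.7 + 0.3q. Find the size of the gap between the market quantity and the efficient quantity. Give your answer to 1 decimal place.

4.7 units

Market equilibrium (private): 30.4 + 2.1q = 64.1 - 1.2q → q_m = 10.2121.
Social marginal cost = private MC + MEC = 44.1 + 2.4q.
Set SMC = demand: 44.1 + 2.4q = 64.1 - 1.2q → q* = 5.5556.
Gap = |10.2121 − 5.5556| = 4.6565.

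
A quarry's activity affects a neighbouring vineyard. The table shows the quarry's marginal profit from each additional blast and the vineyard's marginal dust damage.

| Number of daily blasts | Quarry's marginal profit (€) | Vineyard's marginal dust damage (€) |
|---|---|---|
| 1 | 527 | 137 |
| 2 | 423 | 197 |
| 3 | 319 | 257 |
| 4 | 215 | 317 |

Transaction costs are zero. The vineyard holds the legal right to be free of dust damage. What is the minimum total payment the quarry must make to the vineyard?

€591

Efficient level: marginal profit ≥ marginal dust damage through level 3, so k* = 3.
With the vineyard holding the right, the quarry must at least compensate total damage at k*: 137 + 197 + 257 = 591.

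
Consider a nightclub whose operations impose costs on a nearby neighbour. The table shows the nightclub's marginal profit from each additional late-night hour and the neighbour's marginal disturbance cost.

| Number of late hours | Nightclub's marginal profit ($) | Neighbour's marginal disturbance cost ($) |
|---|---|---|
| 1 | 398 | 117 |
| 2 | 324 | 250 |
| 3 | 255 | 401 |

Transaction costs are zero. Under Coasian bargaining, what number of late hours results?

Bargaining reaches the level where marginal profit last exceeds marginal disturbance cost.
That holds through level 2 (324 ≥ 250) but not at 3 (255 < 401).

2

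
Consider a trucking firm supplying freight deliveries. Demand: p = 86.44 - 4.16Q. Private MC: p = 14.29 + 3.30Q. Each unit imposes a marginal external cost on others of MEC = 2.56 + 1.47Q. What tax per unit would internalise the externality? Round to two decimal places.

tax = 14.02 per unit

Social marginal cost = private MC + MEC = 16.85 + 4.77Q.
Set SMC = demand: 16.85 + 4.77Q = 86.44 - 4.16Q → Q* = 7.7928.
The Pigouvian tax equals MEC at Q*: 2.56 + 1.47×7.7928 = 14.0154.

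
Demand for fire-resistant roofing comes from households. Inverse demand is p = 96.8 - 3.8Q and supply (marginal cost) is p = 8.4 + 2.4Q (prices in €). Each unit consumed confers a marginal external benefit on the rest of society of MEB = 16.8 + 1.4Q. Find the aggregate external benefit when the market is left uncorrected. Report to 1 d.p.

Market equilibrium (private): 8.4 + 2.4Q = 96.8 - 3.8Q → Q_m = 14.2581.
Total external benefit = ∫₀^{Q_m} (16.8 + 1.4Q) dQ = 16.8×14.2581 + ½×1.4×14.2581² = 381.8415.

€381.8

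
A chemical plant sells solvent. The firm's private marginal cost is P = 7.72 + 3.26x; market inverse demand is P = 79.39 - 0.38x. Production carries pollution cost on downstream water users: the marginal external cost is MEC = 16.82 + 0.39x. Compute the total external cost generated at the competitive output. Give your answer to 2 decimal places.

406.78

Market equilibrium (private): 7.72 + 3.26x = 79.39 - 0.38x → x_m = 19.6896.
Total external cost = ∫₀^{x_m} (16.82 + 0.39x) dx = 16.82×19.6896 + ½×0.39×19.6896² = 406.7767.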